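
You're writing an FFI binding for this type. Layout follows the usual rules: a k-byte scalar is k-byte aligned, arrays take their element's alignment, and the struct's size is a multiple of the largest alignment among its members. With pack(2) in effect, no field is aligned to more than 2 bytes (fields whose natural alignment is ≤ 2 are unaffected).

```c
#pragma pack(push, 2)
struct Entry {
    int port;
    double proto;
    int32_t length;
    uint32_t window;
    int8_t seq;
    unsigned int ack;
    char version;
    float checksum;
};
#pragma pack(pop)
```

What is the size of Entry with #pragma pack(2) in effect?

32

0..4  port  (4B, 2-aligned)
4..12  proto  (8B, 2-aligned)
12..16  length  (4B, 2-aligned)
16..20  window  (4B, 2-aligned)
20..21  seq  (1B, 1-aligned)
21..22  -- padding (1B)
22..26  ack  (4B, 2-aligned)
26..27  version  (1B, 1-aligned)
27..28  -- padding (1B)
28..32  checksum  (4B, 2-aligned)
sizeof = 32, alignof = 2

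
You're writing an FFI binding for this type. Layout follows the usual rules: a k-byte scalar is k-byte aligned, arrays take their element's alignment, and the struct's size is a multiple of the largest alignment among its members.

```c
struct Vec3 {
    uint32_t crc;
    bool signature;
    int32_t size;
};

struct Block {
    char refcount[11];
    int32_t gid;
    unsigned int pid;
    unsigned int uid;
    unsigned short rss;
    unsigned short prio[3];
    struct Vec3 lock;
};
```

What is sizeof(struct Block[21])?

Vec3: crc at 0 (size 4, align 4) → ends 4; signature at 4 (size 1, align 1) → ends 5; pad 3 to align 4 for size; size at 8 (size 4, align 4) → ends 12; total 12 bytes, alignment 4
refcount at 0 (size 11, align 1) → ends 11
pad 1 to align 4 for gid
gid at 12 (size 4, align 4) → ends 16
pid at 16 (size 4, align 4) → ends 20
uid at 20 (size 4, align 4) → ends 24
rss at 24 (size 2, align 2) → ends 26
prio at 26 (size 6, align 2) → ends 32
lock at 32 (size 12, align 4) → ends 44
total 44 bytes, alignment 4
array of 21: 21 × 44 = 924

924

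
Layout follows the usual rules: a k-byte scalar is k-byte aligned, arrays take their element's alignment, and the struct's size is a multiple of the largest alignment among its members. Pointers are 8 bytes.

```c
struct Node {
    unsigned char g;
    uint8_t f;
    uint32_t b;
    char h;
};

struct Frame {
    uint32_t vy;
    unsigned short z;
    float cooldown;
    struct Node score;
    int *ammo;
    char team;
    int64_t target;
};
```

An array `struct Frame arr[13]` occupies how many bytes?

624

Node: g at 0 (size 1, align 1) → ends 1; f at 1 (size 1, align 1) → ends 2; pad 2 to align 4 for b; b at 4 (size 4, align 4) → ends 8; h at 8 (size 1, align 1) → ends 9; tail pad 3 to reach multiple of 4; total 12 bytes, alignment 4
vy at 0 (size 4, align 4) → ends 4
z at 4 (size 2, align 2) → ends 6
pad 2 to align 4 for cooldown
cooldown at 8 (size 4, align 4) → ends 12
score at 12 (size 12, align 4) → ends 24
ammo at 24 (size 8, align 8) → ends 32
team at 32 (size 1, align 1) → ends 33
pad 7 to align 8 for target
target at 40 (size 8, align 8) → ends 48
total 48 bytes, alignment 8
array of 13: 13 × 48 = 624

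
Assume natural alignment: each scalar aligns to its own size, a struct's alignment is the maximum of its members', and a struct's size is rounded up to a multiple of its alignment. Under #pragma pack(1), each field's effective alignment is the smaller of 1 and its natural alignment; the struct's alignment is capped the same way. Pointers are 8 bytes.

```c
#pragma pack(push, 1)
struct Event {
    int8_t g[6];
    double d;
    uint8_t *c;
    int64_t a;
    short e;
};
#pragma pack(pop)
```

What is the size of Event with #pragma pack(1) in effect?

0..6  g  (6B, 1-aligned)
6..14  d  (8B, 1-aligned)
14..22  c  (8B, 1-aligned)
22..30  a  (8B, 1-aligned)
30..32  e  (2B, 1-aligned)
sizeof = 32, alignof = 1

32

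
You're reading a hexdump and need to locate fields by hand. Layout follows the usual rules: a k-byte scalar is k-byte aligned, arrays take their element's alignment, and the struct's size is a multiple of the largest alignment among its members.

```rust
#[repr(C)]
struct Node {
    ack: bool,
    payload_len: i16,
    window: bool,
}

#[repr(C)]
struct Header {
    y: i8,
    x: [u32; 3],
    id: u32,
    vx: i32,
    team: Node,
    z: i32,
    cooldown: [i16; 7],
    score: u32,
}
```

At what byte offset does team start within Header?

Node: 0..1  ack  (1B, 1-aligned); 1..2  -- padding (1B); 2..4  payload_len  (2B, 2-aligned); 4..5  window  (1B, 1-aligned); 5..6  -- tail padding (1B); sizeof = 6, alignof = 2
0..1  y  (1B, 1-aligned)
1..4  -- padding (3B)
4..16  x  (12B, 4-aligned)
16..20  id  (4B, 4-aligned)
20..24  vx  (4B, 4-aligned)
24..30  team  (6B, 2-aligned)

24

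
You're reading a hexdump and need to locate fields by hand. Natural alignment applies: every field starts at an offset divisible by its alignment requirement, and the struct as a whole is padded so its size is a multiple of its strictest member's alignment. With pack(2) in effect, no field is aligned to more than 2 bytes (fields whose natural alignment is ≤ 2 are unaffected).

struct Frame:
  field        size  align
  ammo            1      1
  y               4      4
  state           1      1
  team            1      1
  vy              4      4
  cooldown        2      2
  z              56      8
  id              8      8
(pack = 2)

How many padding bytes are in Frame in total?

ammo at 0 (size 1, align 1) → ends 1
pad 1 to align 2 for y
y at 2 (size 4, align 2) → ends 6
state at 6 (size 1, align 1) → ends 7
team at 7 (size 1, align 1) → ends 8
vy at 8 (size 4, align 2) → ends 12
cooldown at 12 (size 2, align 2) → ends 14
z at 14 (size 56, align 2) → ends 70
id at 70 (size 8, align 2) → ends 78
total 78 bytes, alignment 2
data bytes 77, size 78 → padding 1

1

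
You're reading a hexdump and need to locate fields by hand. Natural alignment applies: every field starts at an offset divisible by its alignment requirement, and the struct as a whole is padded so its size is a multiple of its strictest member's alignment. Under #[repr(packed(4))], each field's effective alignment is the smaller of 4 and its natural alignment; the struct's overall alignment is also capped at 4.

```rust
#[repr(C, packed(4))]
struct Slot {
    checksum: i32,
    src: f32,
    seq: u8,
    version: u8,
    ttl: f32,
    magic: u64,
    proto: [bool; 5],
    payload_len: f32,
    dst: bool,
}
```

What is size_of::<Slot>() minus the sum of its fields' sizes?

8

checksum at 0 (size 4, align 4) → ends 4
src at 4 (size 4, align 4) → ends 8
seq at 8 (size 1, align 1) → ends 9
version at 9 (size 1, align 1) → ends 10
pad 2 to align 4 for ttl
ttl at 12 (size 4, align 4) → ends 16
magic at 16 (size 8, align 4) → ends 24
proto at 24 (size 5, align 1) → ends 29
pad 3 to align 4 for payload_len
payload_len at 32 (size 4, align 4) → ends 36
dst at 36 (size 1, align 1) → ends 37
tail pad 3 to reach multiple of 4
total 40 bytes, alignment 4
data bytes 32, size 40 → padding 8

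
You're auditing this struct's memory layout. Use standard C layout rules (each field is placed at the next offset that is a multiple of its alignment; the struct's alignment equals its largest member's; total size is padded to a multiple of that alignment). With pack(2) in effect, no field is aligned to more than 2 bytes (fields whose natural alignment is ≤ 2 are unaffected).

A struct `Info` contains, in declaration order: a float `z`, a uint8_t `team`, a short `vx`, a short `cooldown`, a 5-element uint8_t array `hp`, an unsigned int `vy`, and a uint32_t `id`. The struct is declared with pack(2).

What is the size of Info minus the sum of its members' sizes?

2

0..4  z  (4B, 2-aligned)
4..5  team  (1B, 1-aligned)
5..6  -- padding (1B)
6..8  vx  (2B, 2-aligned)
8..10  cooldown  (2B, 2-aligned)
10..15  hp  (5B, 1-aligned)
15..16  -- padding (1B)
16..20  vy  (4B, 2-aligned)
20..24  id  (4B, 2-aligned)
sizeof = 24, alignof = 2
data bytes 22, size 24 → padding 2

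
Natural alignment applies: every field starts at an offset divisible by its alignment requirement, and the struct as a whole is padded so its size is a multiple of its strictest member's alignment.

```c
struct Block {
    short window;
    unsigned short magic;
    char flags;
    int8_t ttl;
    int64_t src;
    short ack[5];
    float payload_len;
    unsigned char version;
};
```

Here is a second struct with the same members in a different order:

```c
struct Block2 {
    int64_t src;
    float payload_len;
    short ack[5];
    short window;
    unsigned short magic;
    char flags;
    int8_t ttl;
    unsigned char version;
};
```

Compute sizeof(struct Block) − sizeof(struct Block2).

8

window at 0 (size 2, align 2) → ends 2
magic at 2 (size 2, align 2) → ends 4
flags at 4 (size 1, align 1) → ends 5
ttl at 5 (size 1, align 1) → ends 6
pad 2 to align 8 for src
src at 8 (size 8, align 8) → ends 16
ack at 16 (size 10, align 2) → ends 26
pad 2 to align 4 for payload_len
payload_len at 28 (size 4, align 4) → ends 32
version at 32 (size 1, align 1) → ends 33
tail pad 7 to reach multiple of 8
total 40 bytes, alignment 8
— Block2 —
src at 0 (size 8, align 8) → ends 8
payload_len at 8 (size 4, align 4) → ends 12
ack at 12 (size 10, align 2) → ends 22
window at 22 (size 2, align 2) → ends 24
magic at 24 (size 2, align 2) → ends 26
flags at 26 (size 1, align 1) → ends 27
ttl at 27 (size 1, align 1) → ends 28
version at 28 (size 1, align 1) → ends 29
tail pad 3 to reach multiple of 8
total 32 bytes, alignment 8
40 − 32 = 8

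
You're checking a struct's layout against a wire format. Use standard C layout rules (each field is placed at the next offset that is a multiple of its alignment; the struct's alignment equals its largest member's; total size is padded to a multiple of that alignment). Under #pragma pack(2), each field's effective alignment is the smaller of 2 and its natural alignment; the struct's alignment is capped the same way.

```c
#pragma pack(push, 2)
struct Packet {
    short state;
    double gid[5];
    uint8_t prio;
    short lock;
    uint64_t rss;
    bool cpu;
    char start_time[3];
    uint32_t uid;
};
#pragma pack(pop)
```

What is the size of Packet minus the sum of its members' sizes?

1

state at 0 (size 2, align 2) → ends 2
gid at 2 (size 40, align 2) → ends 42
prio at 42 (size 1, align 1) → ends 43
pad 1 to align 2 for lock
lock at 44 (size 2, align 2) → ends 46
rss at 46 (size 8, align 2) → ends 54
cpu at 54 (size 1, align 1) → ends 55
start_time at 55 (size 3, align 1) → ends 58
uid at 58 (size 4, align 2) → ends 62
total 62 bytes, alignment 2
data bytes 61, size 62 → padding 1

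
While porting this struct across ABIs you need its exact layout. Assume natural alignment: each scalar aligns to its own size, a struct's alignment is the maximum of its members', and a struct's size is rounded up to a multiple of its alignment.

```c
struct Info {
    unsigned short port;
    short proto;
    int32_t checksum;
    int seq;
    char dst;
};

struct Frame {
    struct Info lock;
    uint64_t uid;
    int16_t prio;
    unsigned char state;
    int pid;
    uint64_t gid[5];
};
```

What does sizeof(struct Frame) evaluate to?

Info: @0: port [2B, align 2] → 2; @2: proto [2B, align 2] → 4; @4: checksum [4B, align 4] → 8; @8: seq [4B, align 4] → 12; @12: dst [1B, align 1] → 13; +3 tail pad (align 4); size 16, align 4
@0: lock [16B, align 4] → 16
@16: uid [8B, align 8] → 24
@24: prio [2B, align 2] → 26
@26: state [1B, align 1] → 27
+1 pad (align 4)
@28: pid [4B, align 4] → 32
@32: gid [40B, align 8] → 72
size 72, align 8

72 bytes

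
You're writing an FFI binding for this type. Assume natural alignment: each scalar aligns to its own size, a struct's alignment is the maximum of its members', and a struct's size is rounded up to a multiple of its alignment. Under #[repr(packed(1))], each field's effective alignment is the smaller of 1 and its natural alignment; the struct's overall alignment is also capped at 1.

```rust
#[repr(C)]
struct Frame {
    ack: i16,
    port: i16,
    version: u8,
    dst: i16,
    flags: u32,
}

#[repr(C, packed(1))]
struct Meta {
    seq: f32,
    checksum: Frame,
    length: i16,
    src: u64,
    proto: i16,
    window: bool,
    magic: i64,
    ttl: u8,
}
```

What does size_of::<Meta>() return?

Frame: ack at 0 (size 2, align 2) → ends 2; port at 2 (size 2, align 2) → ends 4; version at 4 (size 1, align 1) → ends 5; pad 1 to align 2 for dst; dst at 6 (size 2, align 2) → ends 8; flags at 8 (size 4, align 4) → ends 12; total 12 bytes, alignment 4
seq at 0 (size 4, align 1) → ends 4
checksum at 4 (size 12, align 1) → ends 16
length at 16 (size 2, align 1) → ends 18
src at 18 (size 8, align 1) → ends 26
proto at 26 (size 2, align 1) → ends 28
window at 28 (size 1, align 1) → ends 29
magic at 29 (size 8, align 1) → ends 37
ttl at 37 (size 1, align 1) → ends 38
total 38 bytes, alignment 1

38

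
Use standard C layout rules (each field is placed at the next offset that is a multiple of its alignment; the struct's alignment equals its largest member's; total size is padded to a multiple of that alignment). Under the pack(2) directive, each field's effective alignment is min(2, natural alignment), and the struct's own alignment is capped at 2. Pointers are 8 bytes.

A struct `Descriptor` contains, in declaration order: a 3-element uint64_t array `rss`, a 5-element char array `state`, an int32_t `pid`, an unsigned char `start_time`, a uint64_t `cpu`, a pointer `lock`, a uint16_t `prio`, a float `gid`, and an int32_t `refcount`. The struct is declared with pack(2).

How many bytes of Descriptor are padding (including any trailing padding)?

2

@0: rss [24B, align 2] → 24
@24: state [5B, align 1] → 29
+1 pad (align 2)
@30: pid [4B, align 2] → 34
@34: start_time [1B, align 1] → 35
+1 pad (align 2)
@36: cpu [8B, align 2] → 44
@44: lock [8B, align 2] → 52
@52: prio [2B, align 2] → 54
@54: gid [4B, align 2] → 58
@58: refcount [4B, align 2] → 62
size 62, align 2
data bytes 60, size 62 → padding 2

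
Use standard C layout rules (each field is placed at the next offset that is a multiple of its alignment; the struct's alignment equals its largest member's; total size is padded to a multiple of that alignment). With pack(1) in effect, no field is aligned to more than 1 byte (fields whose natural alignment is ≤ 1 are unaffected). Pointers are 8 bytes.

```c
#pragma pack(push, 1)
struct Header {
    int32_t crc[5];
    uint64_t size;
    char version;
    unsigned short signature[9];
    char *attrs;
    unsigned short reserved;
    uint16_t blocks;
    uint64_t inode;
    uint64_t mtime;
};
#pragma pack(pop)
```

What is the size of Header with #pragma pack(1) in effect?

@0: crc [20B, align 1] → 20
@20: size [8B, align 1] → 28
@28: version [1B, align 1] → 29
@29: signature [18B, align 1] → 47
@47: attrs [8B, align 1] → 55
@55: reserved [2B, align 1] → 57
@57: blocks [2B, align 1] → 59
@59: inode [8B, align 1] → 67
@67: mtime [8B, align 1] → 75
size 75, align 1

75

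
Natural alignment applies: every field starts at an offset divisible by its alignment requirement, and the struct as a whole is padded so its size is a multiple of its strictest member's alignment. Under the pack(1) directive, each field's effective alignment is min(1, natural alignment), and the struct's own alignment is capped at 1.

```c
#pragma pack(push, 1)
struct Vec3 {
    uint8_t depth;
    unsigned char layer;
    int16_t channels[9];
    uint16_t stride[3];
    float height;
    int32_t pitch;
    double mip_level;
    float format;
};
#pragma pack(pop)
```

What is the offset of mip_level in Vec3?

depth at 0 (size 1, align 1) → ends 1
layer at 1 (size 1, align 1) → ends 2
channels at 2 (size 18, align 1) → ends 20
stride at 20 (size 6, align 1) → ends 26
height at 26 (size 4, align 1) → ends 30
pitch at 30 (size 4, align 1) → ends 34
mip_level at 34 (size 8, align 1) → ends 42

34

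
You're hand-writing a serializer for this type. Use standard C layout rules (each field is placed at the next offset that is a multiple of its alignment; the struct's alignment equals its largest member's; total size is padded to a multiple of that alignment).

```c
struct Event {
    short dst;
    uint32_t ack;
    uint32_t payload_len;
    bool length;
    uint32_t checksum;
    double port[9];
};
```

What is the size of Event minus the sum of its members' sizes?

0..2  dst  (2B, 2-aligned)
2..4  -- padding (2B)
4..8  ack  (4B, 4-aligned)
8..12  payload_len  (4B, 4-aligned)
12..13  length  (1B, 1-aligned)
13..16  -- padding (3B)
16..20  checksum  (4B, 4-aligned)
20..24  -- padding (4B)
24..96  port  (72B, 8-aligned)
sizeof = 96, alignof = 8
data bytes 87, size 96 → padding 9

9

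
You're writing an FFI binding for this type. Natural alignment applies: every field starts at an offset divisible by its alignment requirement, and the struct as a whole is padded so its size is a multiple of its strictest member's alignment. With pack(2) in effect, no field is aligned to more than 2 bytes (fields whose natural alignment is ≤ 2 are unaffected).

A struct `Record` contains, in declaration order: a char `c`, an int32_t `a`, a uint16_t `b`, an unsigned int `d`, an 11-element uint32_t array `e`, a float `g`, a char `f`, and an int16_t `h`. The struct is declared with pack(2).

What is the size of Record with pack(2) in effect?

0..1  c  (1B, 1-aligned)
1..2  -- padding (1B)
2..6  a  (4B, 2-aligned)
6..8  b  (2B, 2-aligned)
8..12  d  (4B, 2-aligned)
12..56  e  (44B, 2-aligned)
56..60  g  (4B, 2-aligned)
60..61  f  (1B, 1-aligned)
61..62  -- padding (1B)
62..64  h  (2B, 2-aligned)
sizeof = 64, alignof = 2

64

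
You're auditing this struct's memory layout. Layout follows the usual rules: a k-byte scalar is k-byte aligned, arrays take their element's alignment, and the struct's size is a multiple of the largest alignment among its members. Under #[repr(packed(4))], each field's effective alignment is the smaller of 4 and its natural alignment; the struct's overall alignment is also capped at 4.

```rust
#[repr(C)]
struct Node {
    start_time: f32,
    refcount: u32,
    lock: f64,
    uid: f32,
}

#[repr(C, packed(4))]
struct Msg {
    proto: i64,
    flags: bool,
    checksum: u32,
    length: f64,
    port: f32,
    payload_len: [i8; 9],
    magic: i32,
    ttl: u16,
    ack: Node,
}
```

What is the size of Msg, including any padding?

Node: @0: start_time [4B, align 4] → 4; @4: refcount [4B, align 4] → 8; @8: lock [8B, align 8] → 16; @16: uid [4B, align 4] → 20; +4 tail pad (align 8); size 24, align 8
@0: proto [8B, align 4] → 8
@8: flags [1B, align 1] → 9
+3 pad (align 4)
@12: checksum [4B, align 4] → 16
@16: length [8B, align 4] → 24
@24: port [4B, align 4] → 28
@28: payload_len [9B, align 1] → 37
+3 pad (align 4)
@40: magic [4B, align 4] → 44
@44: ttl [2B, align 2] → 46
+2 pad (align 4)
@48: ack [24B, align 4] → 72
size 72, align 4

72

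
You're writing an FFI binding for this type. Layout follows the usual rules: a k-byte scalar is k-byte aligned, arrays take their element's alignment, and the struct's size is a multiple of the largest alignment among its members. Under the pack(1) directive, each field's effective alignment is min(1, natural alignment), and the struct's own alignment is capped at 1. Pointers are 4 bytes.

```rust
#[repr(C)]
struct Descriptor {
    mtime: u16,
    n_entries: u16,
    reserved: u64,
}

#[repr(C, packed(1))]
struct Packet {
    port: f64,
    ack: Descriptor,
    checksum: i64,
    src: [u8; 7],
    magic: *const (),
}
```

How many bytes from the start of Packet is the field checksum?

Descriptor: 0..2  mtime  (2B, 2-aligned); 2..4  n_entries  (2B, 2-aligned); 4..8  -- padding (4B); 8..16  reserved  (8B, 8-aligned); sizeof = 16, alignof = 8
0..8  port  (8B, 1-aligned)
8..24  ack  (16B, 1-aligned)
24..32  checksum  (8B, 1-aligned)

24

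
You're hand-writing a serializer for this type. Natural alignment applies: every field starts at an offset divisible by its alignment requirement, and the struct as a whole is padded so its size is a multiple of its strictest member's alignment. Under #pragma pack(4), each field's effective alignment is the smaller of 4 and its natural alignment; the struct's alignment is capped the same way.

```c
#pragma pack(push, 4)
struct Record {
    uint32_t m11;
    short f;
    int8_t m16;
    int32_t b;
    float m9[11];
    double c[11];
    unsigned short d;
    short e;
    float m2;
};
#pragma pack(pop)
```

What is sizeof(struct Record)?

0..4  m11  (4B, 4-aligned)
4..6  f  (2B, 2-aligned)
6..7  m16  (1B, 1-aligned)
7..8  -- padding (1B)
8..12  b  (4B, 4-aligned)
12..56  m9  (44B, 4-aligned)
56..144  c  (88B, 4-aligned)
144..146  d  (2B, 2-aligned)
146..148  e  (2B, 2-aligned)
148..152  m2  (4B, 4-aligned)
sizeof = 152, alignof = 4

152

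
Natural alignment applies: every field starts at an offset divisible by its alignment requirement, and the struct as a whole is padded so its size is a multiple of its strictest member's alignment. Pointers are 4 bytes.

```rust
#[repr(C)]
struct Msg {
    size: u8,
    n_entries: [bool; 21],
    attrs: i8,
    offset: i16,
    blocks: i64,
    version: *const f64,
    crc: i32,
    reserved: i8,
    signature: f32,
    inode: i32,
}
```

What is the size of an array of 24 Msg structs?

1536

size at 0 (size 1, align 1) → ends 1
n_entries at 1 (size 21, align 1) → ends 22
attrs at 22 (size 1, align 1) → ends 23
pad 1 to align 2 for offset
offset at 24 (size 2, align 2) → ends 26
pad 6 to align 8 for blocks
blocks at 32 (size 8, align 8) → ends 40
version at 40 (size 4, align 4) → ends 44
crc at 44 (size 4, align 4) → ends 48
reserved at 48 (size 1, align 1) → ends 49
pad 3 to align 4 for signature
signature at 52 (size 4, align 4) → ends 56
inode at 56 (size 4, align 4) → ends 60
tail pad 4 to reach multiple of 8
total 64 bytes, alignment 8
array of 24: 24 × 64 = 1536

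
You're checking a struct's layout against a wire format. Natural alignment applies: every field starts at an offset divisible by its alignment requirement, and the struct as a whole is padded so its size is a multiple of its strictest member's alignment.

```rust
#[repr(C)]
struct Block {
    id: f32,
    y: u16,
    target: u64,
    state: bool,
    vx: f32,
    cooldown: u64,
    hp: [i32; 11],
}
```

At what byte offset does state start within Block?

@0: id [4B, align 4] → 4
@4: y [2B, align 2] → 6
+2 pad (align 8)
@8: target [8B, align 8] → 16
@16: state [1B, align 1] → 17

16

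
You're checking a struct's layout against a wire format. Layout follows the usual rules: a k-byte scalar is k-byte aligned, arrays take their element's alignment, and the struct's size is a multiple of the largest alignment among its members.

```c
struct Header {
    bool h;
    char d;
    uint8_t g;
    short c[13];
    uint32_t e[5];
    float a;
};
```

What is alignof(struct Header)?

member alignments: h=1, d=1, g=1, c=2, e=4, a=4
max = 4

4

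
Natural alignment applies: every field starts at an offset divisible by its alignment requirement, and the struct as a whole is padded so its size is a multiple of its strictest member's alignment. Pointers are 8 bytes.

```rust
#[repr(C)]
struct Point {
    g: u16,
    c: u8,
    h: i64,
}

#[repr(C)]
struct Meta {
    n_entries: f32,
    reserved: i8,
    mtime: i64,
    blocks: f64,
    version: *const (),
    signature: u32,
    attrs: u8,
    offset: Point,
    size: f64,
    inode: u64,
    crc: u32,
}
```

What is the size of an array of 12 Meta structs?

960

Point: 0..2  g  (2B, 2-aligned); 2..3  c  (1B, 1-aligned); 3..8  -- padding (5B); 8..16  h  (8B, 8-aligned); sizeof = 16, alignof = 8
0..4  n_entries  (4B, 4-aligned)
4..5  reserved  (1B, 1-aligned)
5..8  -- padding (3B)
8..16  mtime  (8B, 8-aligned)
16..24  blocks  (8B, 8-aligned)
24..32  version  (8B, 8-aligned)
32..36  signature  (4B, 4-aligned)
36..37  attrs  (1B, 1-aligned)
37..40  -- padding (3B)
40..56  offset  (16B, 8-aligned)
56..64  size  (8B, 8-aligned)
64..72  inode  (8B, 8-aligned)
72..76  crc  (4B, 4-aligned)
76..80  -- tail padding (4B)
sizeof = 80, alignof = 8
array of 12: 12 × 80 = 960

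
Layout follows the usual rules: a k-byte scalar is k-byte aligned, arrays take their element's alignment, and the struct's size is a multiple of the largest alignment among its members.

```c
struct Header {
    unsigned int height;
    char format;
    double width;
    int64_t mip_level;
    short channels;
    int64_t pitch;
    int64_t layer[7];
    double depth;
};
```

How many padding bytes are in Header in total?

9

height at 0 (size 4, align 4) → ends 4
format at 4 (size 1, align 1) → ends 5
pad 3 to align 8 for width
width at 8 (size 8, align 8) → ends 16
mip_level at 16 (size 8, align 8) → ends 24
channels at 24 (size 2, align 2) → ends 26
pad 6 to align 8 for pitch
pitch at 32 (size 8, align 8) → ends 40
layer at 40 (size 56, align 8) → ends 96
depth at 96 (size 8, align 8) → ends 104
total 104 bytes, alignment 8
data bytes 95, size 104 → padding 9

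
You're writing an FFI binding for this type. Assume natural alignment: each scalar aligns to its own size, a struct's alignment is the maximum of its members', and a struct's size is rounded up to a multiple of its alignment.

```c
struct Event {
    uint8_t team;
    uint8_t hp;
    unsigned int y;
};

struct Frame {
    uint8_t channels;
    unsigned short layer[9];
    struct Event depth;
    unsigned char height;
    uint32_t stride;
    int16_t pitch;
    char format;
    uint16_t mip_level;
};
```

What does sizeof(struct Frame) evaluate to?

44 bytes

Event: 0..1  team  (1B, 1-aligned); 1..2  hp  (1B, 1-aligned); 2..4  -- padding (2B); 4..8  y  (4B, 4-aligned); sizeof = 8, alignof = 4
0..1  channels  (1B, 1-aligned)
1..2  -- padding (1B)
2..20  layer  (18B, 2-aligned)
20..28  depth  (8B, 4-aligned)
28..29  height  (1B, 1-aligned)
29..32  -- padding (3B)
32..36  stride  (4B, 4-aligned)
36..38  pitch  (2B, 2-aligned)
38..39  format  (1B, 1-aligned)
39..40  -- padding (1B)
40..42  mip_level  (2B, 2-aligned)
42..44  -- tail padding (2B)
sizeof = 44, alignof = 4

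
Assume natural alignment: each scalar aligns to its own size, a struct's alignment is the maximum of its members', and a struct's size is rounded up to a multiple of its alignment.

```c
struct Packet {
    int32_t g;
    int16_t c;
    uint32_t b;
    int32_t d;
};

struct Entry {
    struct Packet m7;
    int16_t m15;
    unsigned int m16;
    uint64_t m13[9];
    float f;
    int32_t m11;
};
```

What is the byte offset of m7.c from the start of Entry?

Packet: g at 0 (size 4, align 4) → ends 4; c at 4 (size 2, align 2) → ends 6; pad 2 to align 4 for b; b at 8 (size 4, align 4) → ends 12; d at 12 (size 4, align 4) → ends 16; total 16 bytes, alignment 4
m7 at 0 (size 16, align 4) → ends 16
within Packet: c at 4
0 + 4 = 4

4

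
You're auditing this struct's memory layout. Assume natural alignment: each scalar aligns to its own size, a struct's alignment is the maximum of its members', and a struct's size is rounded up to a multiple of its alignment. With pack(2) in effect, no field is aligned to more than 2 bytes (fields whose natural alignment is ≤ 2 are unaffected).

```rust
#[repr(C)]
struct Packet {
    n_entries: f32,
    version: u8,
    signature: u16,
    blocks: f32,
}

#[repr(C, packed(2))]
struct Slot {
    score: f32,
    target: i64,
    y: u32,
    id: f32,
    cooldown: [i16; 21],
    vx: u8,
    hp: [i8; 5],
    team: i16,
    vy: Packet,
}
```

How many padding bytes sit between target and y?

0

Packet: 0..4  n_entries  (4B, 4-aligned); 4..5  version  (1B, 1-aligned); 5..6  -- padding (1B); 6..8  signature  (2B, 2-aligned); 8..12  blocks  (4B, 4-aligned); sizeof = 12, alignof = 4
0..4  score  (4B, 2-aligned)
4..12  target  (8B, 2-aligned)
12..16  y  (4B, 2-aligned)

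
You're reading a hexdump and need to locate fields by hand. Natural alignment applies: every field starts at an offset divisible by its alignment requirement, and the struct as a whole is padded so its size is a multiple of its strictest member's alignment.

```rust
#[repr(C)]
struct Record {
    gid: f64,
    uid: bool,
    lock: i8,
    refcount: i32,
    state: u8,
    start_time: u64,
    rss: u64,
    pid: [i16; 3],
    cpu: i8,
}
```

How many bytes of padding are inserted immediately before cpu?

0

0..8  gid  (8B, 8-aligned)
8..9  uid  (1B, 1-aligned)
9..10  lock  (1B, 1-aligned)
10..12  -- padding (2B)
12..16  refcount  (4B, 4-aligned)
16..17  state  (1B, 1-aligned)
17..24  -- padding (7B)
24..32  start_time  (8B, 8-aligned)
32..40  rss  (8B, 8-aligned)
40..46  pid  (6B, 2-aligned)
46..47  cpu  (1B, 1-aligned)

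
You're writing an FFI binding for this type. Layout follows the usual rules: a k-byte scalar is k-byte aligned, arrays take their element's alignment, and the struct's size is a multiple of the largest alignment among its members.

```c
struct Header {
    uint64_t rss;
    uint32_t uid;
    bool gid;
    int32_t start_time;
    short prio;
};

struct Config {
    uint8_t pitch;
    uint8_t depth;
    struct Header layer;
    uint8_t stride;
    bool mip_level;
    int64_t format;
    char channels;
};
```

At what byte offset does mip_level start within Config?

33

Header: 0..8  rss  (8B, 8-aligned); 8..12  uid  (4B, 4-aligned); 12..13  gid  (1B, 1-aligned); 13..16  -- padding (3B); 16..20  start_time  (4B, 4-aligned); 20..22  prio  (2B, 2-aligned); 22..24  -- tail padding (2B); sizeof = 24, alignof = 8
0..1  pitch  (1B, 1-aligned)
1..2  depth  (1B, 1-aligned)
2..8  -- padding (6B)
8..32  layer  (24B, 8-aligned)
32..33  stride  (1B, 1-aligned)
33..34  mip_level  (1B, 1-aligned)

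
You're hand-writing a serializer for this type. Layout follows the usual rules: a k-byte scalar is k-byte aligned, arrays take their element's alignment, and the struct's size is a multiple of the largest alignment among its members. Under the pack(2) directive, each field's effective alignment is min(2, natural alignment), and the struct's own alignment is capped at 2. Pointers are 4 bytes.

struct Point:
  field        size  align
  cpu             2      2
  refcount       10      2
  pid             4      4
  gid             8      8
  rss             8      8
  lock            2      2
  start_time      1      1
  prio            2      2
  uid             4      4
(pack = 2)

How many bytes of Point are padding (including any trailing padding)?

0..2  cpu  (2B, 2-aligned)
2..12  refcount  (10B, 2-aligned)
12..16  pid  (4B, 2-aligned)
16..24  gid  (8B, 2-aligned)
24..32  rss  (8B, 2-aligned)
32..34  lock  (2B, 2-aligned)
34..35  start_time  (1B, 1-aligned)
35..36  -- padding (1B)
36..38  prio  (2B, 2-aligned)
38..42  uid  (4B, 2-aligned)
sizeof = 42, alignof = 2
data bytes 41, size 42 → padding 1

1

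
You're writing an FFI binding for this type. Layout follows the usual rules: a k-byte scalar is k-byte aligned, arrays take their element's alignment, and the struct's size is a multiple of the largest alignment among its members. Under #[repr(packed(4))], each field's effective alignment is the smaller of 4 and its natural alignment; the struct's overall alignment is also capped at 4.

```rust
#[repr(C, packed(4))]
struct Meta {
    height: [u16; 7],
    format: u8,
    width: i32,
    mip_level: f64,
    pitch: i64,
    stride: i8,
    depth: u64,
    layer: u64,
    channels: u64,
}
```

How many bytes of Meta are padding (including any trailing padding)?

4

height at 0 (size 14, align 2) → ends 14
format at 14 (size 1, align 1) → ends 15
pad 1 to align 4 for width
width at 16 (size 4, align 4) → ends 20
mip_level at 20 (size 8, align 4) → ends 28
pitch at 28 (size 8, align 4) → ends 36
stride at 36 (size 1, align 1) → ends 37
pad 3 to align 4 for depth
depth at 40 (size 8, align 4) → ends 48
layer at 48 (size 8, align 4) → ends 56
channels at 56 (size 8, align 4) → ends 64
total 64 bytes, alignment 4
data bytes 60, size 64 → padding 4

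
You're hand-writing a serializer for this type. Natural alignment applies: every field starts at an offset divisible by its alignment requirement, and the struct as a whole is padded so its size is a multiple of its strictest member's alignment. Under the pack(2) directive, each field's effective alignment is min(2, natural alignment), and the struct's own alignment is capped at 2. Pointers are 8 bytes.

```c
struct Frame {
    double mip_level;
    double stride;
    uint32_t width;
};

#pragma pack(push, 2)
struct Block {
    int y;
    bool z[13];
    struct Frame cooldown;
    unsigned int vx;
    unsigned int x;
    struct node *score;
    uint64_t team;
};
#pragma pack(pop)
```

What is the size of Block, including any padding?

Frame: 0..8  mip_level  (8B, 8-aligned); 8..16  stride  (8B, 8-aligned); 16..20  width  (4B, 4-aligned); 20..24  -- tail padding (4B); sizeof = 24, alignof = 8
0..4  y  (4B, 2-aligned)
4..17  z  (13B, 1-aligned)
17..18  -- padding (1B)
18..42  cooldown  (24B, 2-aligned)
42..46  vx  (4B, 2-aligned)
46..50  x  (4B, 2-aligned)
50..58  score  (8B, 2-aligned)
58..66  team  (8B, 2-aligned)
sizeof = 66, alignof = 2

66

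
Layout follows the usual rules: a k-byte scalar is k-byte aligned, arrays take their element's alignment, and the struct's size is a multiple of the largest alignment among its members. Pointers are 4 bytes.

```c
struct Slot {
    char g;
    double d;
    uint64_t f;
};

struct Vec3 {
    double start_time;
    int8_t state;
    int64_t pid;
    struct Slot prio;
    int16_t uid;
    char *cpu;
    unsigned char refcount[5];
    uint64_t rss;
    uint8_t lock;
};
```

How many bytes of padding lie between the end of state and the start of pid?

Slot: 0..1  g  (1B, 1-aligned); 1..8  -- padding (7B); 8..16  d  (8B, 8-aligned); 16..24  f  (8B, 8-aligned); sizeof = 24, alignof = 8
0..8  start_time  (8B, 8-aligned)
8..9  state  (1B, 1-aligned)
9..16  -- padding (7B)
16..24  pid  (8B, 8-aligned)

7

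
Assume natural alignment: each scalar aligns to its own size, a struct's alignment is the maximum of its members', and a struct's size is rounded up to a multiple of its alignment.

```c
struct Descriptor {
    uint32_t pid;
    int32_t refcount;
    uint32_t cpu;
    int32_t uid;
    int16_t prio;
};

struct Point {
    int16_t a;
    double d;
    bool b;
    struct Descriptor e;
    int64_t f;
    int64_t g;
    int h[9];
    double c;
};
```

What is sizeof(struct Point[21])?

Descriptor: 0..4  pid  (4B, 4-aligned); 4..8  refcount  (4B, 4-aligned); 8..12  cpu  (4B, 4-aligned); 12..16  uid  (4B, 4-aligned); 16..18  prio  (2B, 2-aligned); 18..20  -- tail padding (2B); sizeof = 20, alignof = 4
0..2  a  (2B, 2-aligned)
2..8  -- padding (6B)
8..16  d  (8B, 8-aligned)
16..17  b  (1B, 1-aligned)
17..20  -- padding (3B)
20..40  e  (20B, 4-aligned)
40..48  f  (8B, 8-aligned)
48..56  g  (8B, 8-aligned)
56..92  h  (36B, 4-aligned)
92..96  -- padding (4B)
96..104  c  (8B, 8-aligned)
sizeof = 104, alignof = 8
array of 21: 21 × 104 = 2184

2184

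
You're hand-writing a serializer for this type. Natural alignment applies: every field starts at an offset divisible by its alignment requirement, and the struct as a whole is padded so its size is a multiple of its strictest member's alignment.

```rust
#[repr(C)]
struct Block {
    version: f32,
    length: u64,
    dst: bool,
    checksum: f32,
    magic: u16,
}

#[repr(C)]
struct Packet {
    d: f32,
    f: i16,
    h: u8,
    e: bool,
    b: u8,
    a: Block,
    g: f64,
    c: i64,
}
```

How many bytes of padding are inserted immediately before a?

7

Block: @0: version [4B, align 4] → 4; +4 pad (align 8); @8: length [8B, align 8] → 16; @16: dst [1B, align 1] → 17; +3 pad (align 4); @20: checksum [4B, align 4] → 24; @24: magic [2B, align 2] → 26; +6 tail pad (align 8); size 32, align 8
@0: d [4B, align 4] → 4
@4: f [2B, align 2] → 6
@6: h [1B, align 1] → 7
@7: e [1B, align 1] → 8
@8: b [1B, align 1] → 9
+7 pad (align 8)
@16: a [32B, align 8] → 48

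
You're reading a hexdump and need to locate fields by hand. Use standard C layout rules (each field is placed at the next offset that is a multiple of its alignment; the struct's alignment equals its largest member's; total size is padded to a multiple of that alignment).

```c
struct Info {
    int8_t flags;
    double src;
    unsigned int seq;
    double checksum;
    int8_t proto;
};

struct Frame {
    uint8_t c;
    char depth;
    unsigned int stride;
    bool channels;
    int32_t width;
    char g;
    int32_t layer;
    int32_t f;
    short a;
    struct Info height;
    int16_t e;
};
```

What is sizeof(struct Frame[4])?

Info: @0: flags [1B, align 1] → 1; +7 pad (align 8); @8: src [8B, align 8] → 16; @16: seq [4B, align 4] → 20; +4 pad (align 8); @24: checksum [8B, align 8] → 32; @32: proto [1B, align 1] → 33; +7 tail pad (align 8); size 40, align 8
@0: c [1B, align 1] → 1
@1: depth [1B, align 1] → 2
+2 pad (align 4)
@4: stride [4B, align 4] → 8
@8: channels [1B, align 1] → 9
+3 pad (align 4)
@12: width [4B, align 4] → 16
@16: g [1B, align 1] → 17
+3 pad (align 4)
@20: layer [4B, align 4] → 24
@24: f [4B, align 4] → 28
@28: a [2B, align 2] → 30
+2 pad (align 8)
@32: height [40B, align 8] → 72
@72: e [2B, align 2] → 74
+6 tail pad (align 8)
size 80, align 8
array of 4: 4 × 80 = 320

320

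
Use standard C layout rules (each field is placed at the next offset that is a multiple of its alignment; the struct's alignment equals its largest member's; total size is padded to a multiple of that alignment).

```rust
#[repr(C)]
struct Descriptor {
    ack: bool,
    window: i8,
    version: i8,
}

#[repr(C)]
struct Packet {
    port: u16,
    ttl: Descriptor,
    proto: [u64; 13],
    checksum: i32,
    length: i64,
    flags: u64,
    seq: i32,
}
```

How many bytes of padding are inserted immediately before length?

Descriptor: @0: ack [1B, align 1] → 1; @1: window [1B, align 1] → 2; @2: version [1B, align 1] → 3; size 3, align 1
@0: port [2B, align 2] → 2
@2: ttl [3B, align 1] → 5
+3 pad (align 8)
@8: proto [104B, align 8] → 112
@112: checksum [4B, align 4] → 116
+4 pad (align 8)
@120: length [8B, align 8] → 128

4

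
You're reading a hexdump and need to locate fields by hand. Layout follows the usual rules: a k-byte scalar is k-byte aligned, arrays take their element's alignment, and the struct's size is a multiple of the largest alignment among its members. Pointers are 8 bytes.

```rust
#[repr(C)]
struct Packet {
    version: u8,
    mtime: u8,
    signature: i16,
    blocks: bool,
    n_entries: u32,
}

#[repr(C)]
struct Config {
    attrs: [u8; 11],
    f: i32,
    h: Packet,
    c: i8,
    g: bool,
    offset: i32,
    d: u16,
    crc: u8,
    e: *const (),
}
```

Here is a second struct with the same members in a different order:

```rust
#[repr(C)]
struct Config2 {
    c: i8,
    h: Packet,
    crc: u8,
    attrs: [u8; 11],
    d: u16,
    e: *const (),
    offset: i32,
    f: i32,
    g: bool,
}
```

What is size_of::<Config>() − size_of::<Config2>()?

Packet: @0: version [1B, align 1] → 1; @1: mtime [1B, align 1] → 2; @2: signature [2B, align 2] → 4; @4: blocks [1B, align 1] → 5; +3 pad (align 4); @8: n_entries [4B, align 4] → 12; size 12, align 4
@0: attrs [11B, align 1] → 11
+1 pad (align 4)
@12: f [4B, align 4] → 16
@16: h [12B, align 4] → 28
@28: c [1B, align 1] → 29
@29: g [1B, align 1] → 30
+2 pad (align 4)
@32: offset [4B, align 4] → 36
@36: d [2B, align 2] → 38
@38: crc [1B, align 1] → 39
+1 pad (align 8)
@40: e [8B, align 8] → 48
size 48, align 8
— Config2 —
@0: c [1B, align 1] → 1
+3 pad (align 4)
@4: h [12B, align 4] → 16
@16: crc [1B, align 1] → 17
@17: attrs [11B, align 1] → 28
@28: d [2B, align 2] → 30
+2 pad (align 8)
@32: e [8B, align 8] → 40
@40: offset [4B, align 4] → 44
@44: f [4B, align 4] → 48
@48: g [1B, align 1] → 49
+7 tail pad (align 8)
size 56, align 8
48 − 56 = -8

-8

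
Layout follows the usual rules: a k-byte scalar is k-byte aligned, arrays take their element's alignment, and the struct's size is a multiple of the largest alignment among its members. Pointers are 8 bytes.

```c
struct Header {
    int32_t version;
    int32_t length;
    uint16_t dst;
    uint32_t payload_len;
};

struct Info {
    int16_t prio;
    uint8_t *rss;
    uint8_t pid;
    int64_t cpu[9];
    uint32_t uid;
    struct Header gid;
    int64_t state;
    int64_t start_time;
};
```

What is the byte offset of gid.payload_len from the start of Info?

Header: version at 0 (size 4, align 4) → ends 4; length at 4 (size 4, align 4) → ends 8; dst at 8 (size 2, align 2) → ends 10; pad 2 to align 4 for payload_len; payload_len at 12 (size 4, align 4) → ends 16; total 16 bytes, alignment 4
prio at 0 (size 2, align 2) → ends 2
pad 6 to align 8 for rss
rss at 8 (size 8, align 8) → ends 16
pid at 16 (size 1, align 1) → ends 17
pad 7 to align 8 for cpu
cpu at 24 (size 72, align 8) → ends 96
uid at 96 (size 4, align 4) → ends 100
gid at 100 (size 16, align 4) → ends 116
within Header: payload_len at 12
100 + 12 = 112

112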